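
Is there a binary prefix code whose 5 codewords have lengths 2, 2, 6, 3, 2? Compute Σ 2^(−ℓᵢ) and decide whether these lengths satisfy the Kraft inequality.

With common denominator 2^6 = 64: Σ 2^(−ℓᵢ) = 16/64 + 16/64 + 1/64 + 8/64 + 16/64 = 57/64 = 0.890625.
Kraft's inequality requires Σ ≤ 1; here Σ = 0.890625 ≤ 1, so such a prefix code exists.

0.890625; yes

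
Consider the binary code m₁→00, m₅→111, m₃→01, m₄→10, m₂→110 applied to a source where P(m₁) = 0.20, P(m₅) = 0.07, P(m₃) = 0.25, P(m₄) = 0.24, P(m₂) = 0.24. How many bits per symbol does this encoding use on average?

2.31 bits/symbol

L̄ = Σ pᵢ·ℓᵢ = 0.20·2 + 0.07·3 + 0.25·2 + 0.24·2 + 0.24·3 = 2.31 bits/symbol.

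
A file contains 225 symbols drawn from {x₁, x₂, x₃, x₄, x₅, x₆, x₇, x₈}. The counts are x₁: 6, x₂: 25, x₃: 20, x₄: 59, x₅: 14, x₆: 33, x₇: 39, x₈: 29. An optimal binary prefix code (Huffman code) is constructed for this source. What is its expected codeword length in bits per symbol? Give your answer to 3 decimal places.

2.827 bits/symbol

Probabilities are the counts divided by 225.
Repeatedly combine the two least-probable nodes; the expected code length is the sum of the merged weights.
merge 2/75 + 14/225 → 4/45
merge 4/45 + 4/45 → 8/45
merge 1/9 + 29/225 → 6/25
merge 11/75 + 13/75 → 8/25
merge 8/45 + 6/25 → 94/225
merge 59/225 + 8/25 → 131/225
merge 94/225 + 131/225 → 1
L = 4/45 + 8/45 + 6/25 + 8/25 + 94/225 + 131/225 + 1 = 212/75 ≈ 2.827 bits/symbol.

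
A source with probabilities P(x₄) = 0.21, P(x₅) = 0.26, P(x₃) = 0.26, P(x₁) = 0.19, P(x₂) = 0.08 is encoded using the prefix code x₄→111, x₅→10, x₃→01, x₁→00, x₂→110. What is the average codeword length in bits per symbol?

2.29 bits/symbol

L̄ = Σ pᵢ·ℓᵢ = 0.21·3 + 0.26·2 + 0.26·2 + 0.19·2 + 0.08·3 = 2.29 bits/symbol.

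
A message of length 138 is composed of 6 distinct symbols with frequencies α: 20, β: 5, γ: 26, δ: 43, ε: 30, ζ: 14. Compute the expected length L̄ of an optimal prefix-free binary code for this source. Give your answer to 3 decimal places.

2.420 bits/symbol

Probabilities are the counts divided by 138.
Repeatedly combine the two least-probable nodes; the expected code length is the sum of the merged weights.
merge 5/138 + 7/69 → 19/138
merge 19/138 + 10/69 → 13/46
merge 13/69 + 5/23 → 28/69
merge 13/46 + 43/138 → 41/69
merge 28/69 + 41/69 → 1
L = 19/138 + 13/46 + 28/69 + 41/69 + 1 = 167/69 ≈ 2.420 bits/symbol.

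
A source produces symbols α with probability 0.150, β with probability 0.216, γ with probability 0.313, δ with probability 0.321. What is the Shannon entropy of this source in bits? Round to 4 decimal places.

1.9388 bits

H = −Σ pᵢ log₂ pᵢ.
−0.150·log₂(0.150) = 0.4105
−0.216·log₂(0.216) = 0.4776
−0.313·log₂(0.313) = 0.5245
−0.321·log₂(0.321) = 0.5262
Sum ≈ 1.9388 → 1.9388 bits.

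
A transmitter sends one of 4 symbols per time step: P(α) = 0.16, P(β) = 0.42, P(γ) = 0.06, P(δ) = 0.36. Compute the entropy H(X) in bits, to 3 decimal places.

H = −Σ pᵢ log₂ pᵢ.
−0.16·log₂(0.16) = 0.4230
−0.42·log₂(0.42) = 0.5256
−0.06·log₂(0.06) = 0.2435
−0.36·log₂(0.36) = 0.5306
Sum ≈ 1.7228 → 1.723 bits.

1.723 bits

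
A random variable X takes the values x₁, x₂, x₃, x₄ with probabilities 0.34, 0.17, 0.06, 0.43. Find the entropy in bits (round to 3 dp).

H = −Σ pᵢ log₂ pᵢ.
−0.34·log₂(0.34) = 0.5292
−0.17·log₂(0.17) = 0.4346
−0.06·log₂(0.06) = 0.2435
−0.43·log₂(0.43) = 0.5236
Sum ≈ 1.7309 → 1.731 bits.

1.731 bits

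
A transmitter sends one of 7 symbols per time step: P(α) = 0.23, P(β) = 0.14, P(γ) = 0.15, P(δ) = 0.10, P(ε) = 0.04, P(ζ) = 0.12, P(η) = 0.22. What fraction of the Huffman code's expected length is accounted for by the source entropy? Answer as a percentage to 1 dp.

98.9%

Entropy H = −Σ p log₂ p ≈ 2.6609 bits.
Huffman merges: 1/25+1/10→7/50; 3/25+7/50→13/50; 7/50+3/20→29/100; 11/50+23/100→9/20; 13/50+29/100→11/20; 9/20+11/20→1. L = 269/100 ≈ 2.6900.
Efficiency = H/L = 2.6609/2.6900 = 98.9%.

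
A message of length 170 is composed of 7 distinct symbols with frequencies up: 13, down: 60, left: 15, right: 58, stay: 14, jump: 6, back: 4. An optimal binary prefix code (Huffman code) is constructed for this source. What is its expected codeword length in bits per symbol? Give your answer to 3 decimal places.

2.318 bits/symbol

Probabilities are the counts divided by 170.
Repeatedly combine the two least-probable nodes; the expected code length is the sum of the merged weights.
merge 2/85 + 3/85 → 1/17
merge 1/17 + 13/170 → 23/170
merge 7/85 + 3/34 → 29/170
merge 23/170 + 29/170 → 26/85
merge 26/85 + 29/85 → 11/17
merge 6/17 + 11/17 → 1
L = 1/17 + 23/170 + 29/170 + 26/85 + 11/17 + 1 = 197/85 ≈ 2.318 bits/symbol.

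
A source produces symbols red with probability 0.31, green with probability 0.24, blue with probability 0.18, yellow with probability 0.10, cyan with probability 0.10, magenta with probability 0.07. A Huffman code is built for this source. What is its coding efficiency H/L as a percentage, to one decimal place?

Entropy H = −Σ p log₂ p ≈ 2.3962 bits.
Huffman merges: 7/100+1/10→17/100; 1/10+17/100→27/100; 9/50+6/25→21/50; 27/100+31/100→29/50; 21/50+29/50→1. L = 61/25 ≈ 2.4400.
Efficiency = H/L = 2.3962/2.4400 = 98.2%.

98.2%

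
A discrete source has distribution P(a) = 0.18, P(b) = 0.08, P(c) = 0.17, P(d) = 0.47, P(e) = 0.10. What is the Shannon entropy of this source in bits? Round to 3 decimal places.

2.016 bits

H = −Σ pᵢ log₂ pᵢ.
−0.18·log₂(0.18) = 0.4453
−0.08·log₂(0.08) = 0.2915
−0.17·log₂(0.17) = 0.4346
−0.47·log₂(0.47) = 0.5120
−0.10·log₂(0.10) = 0.3322
Sum ≈ 2.0156 → 2.016 bits.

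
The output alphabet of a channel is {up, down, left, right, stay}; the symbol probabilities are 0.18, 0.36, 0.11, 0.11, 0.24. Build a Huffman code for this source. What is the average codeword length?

2.22 bits/symbol

Repeatedly combine the two least-probable nodes; the expected code length is the sum of the merged weights.
merge 11/100 + 11/100 → 11/50
merge 9/50 + 11/50 → 2/5
merge 6/25 + 9/25 → 3/5
merge 2/5 + 3/5 → 1
L = 11/50 + 2/5 + 3/5 + 1 = 111/50 = 2.22 bits/symbol.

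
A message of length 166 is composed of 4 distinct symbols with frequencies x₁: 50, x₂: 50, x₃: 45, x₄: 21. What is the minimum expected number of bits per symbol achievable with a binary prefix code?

Probabilities are the counts divided by 166.
Repeatedly combine the two least-probable nodes; the expected code length is the sum of the merged weights.
merge 21/166 + 45/166 → 33/83
merge 25/83 + 25/83 → 50/83
merge 33/83 + 50/83 → 1
L = 33/83 + 50/83 + 1 = 2 bits/symbol.

2 bits/symbol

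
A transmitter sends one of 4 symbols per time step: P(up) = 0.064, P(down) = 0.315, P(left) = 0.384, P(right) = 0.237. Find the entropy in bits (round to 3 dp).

1.801 bits

H = −Σ pᵢ log₂ pᵢ.
−0.064·log₂(0.064) = 0.2538
−0.315·log₂(0.315) = 0.5250
−0.384·log₂(0.384) = 0.5302
−0.237·log₂(0.237) = 0.4923
Sum ≈ 1.8013 → 1.801 bits.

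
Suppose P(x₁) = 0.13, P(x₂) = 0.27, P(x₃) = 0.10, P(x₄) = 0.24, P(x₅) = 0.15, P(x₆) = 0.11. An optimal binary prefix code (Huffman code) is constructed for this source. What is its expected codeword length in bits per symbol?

Repeatedly combine the two least-probable nodes; the expected code length is the sum of the merged weights.
merge 1/10 + 11/100 → 21/100
merge 13/100 + 3/20 → 7/25
merge 21/100 + 6/25 → 9/20
merge 27/100 + 7/25 → 11/20
merge 9/20 + 11/20 → 1
L = 21/100 + 7/25 + 9/20 + 11/20 + 1 = 249/100 = 2.49 bits/symbol.

2.49 bits/symbol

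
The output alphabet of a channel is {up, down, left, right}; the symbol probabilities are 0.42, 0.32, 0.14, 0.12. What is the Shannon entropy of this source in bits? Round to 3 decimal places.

H = −Σ pᵢ log₂ pᵢ.
−0.42·log₂(0.42) = 0.5256
−0.32·log₂(0.32) = 0.5260
−0.14·log₂(0.14) = 0.3971
−0.12·log₂(0.12) = 0.3671
Sum ≈ 1.8159 → 1.816 bits.

1.816 bits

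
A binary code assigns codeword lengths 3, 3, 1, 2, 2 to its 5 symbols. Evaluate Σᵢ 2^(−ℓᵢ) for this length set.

With common denominator 2^3 = 8: Σ 2^(−ℓᵢ) = 1/8 + 1/8 + 4/8 + 2/8 + 2/8 = 10/8 = 1.25.

1.25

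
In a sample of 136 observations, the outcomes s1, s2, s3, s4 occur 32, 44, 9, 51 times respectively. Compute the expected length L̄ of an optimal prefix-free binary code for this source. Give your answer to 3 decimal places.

Probabilities are the counts divided by 136.
Repeatedly combine the two least-probable nodes; the expected code length is the sum of the merged weights.
merge 9/136 + 4/17 → 41/136
merge 41/136 + 11/34 → 5/8
merge 3/8 + 5/8 → 1
L = 41/136 + 5/8 + 1 = 131/68 ≈ 1.926 bits/symbol.

1.926 bits/symbol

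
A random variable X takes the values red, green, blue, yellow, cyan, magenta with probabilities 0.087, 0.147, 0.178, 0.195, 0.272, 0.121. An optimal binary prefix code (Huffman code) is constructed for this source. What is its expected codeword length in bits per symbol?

Repeatedly combine the two least-probable nodes; the expected code length is the sum of the merged weights.
merge 87/1000 + 121/1000 → 26/125
merge 147/1000 + 89/500 → 13/40
merge 39/200 + 26/125 → 403/1000
merge 34/125 + 13/40 → 597/1000
merge 403/1000 + 597/1000 → 1
L = 26/125 + 13/40 + 403/1000 + 597/1000 + 1 = 2533/1000 = 2.533 bits/symbol.

2.533 bits/symbol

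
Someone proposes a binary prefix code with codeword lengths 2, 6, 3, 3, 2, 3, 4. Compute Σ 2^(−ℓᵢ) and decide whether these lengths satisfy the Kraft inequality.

0.953125; yes

With common denominator 2^6 = 64: Σ 2^(−ℓᵢ) = 16/64 + 1/64 + 8/64 + 8/64 + 16/64 + 8/64 + 4/64 = 61/64 = 0.953125.
Kraft's inequality requires Σ ≤ 1; here Σ = 0.953125 ≤ 1, so such a prefix code exists.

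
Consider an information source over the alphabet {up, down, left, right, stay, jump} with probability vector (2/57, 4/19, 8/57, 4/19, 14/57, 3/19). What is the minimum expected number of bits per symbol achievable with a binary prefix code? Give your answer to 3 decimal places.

Repeatedly combine the two least-probable nodes; the expected code length is the sum of the merged weights.
merge 2/57 + 8/57 → 10/57
merge 3/19 + 10/57 → 1/3
merge 4/19 + 4/19 → 8/19
merge 14/57 + 1/3 → 11/19
merge 8/19 + 11/19 → 1
L = 10/57 + 1/3 + 8/19 + 11/19 + 1 = 143/57 ≈ 2.509 bits/symbol.

2.509 bits/symbol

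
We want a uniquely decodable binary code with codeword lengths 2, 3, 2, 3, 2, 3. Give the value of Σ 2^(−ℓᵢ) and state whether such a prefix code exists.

With common denominator 2^3 = 8: Σ 2^(−ℓᵢ) = 2/8 + 1/8 + 2/8 + 1/8 + 2/8 + 1/8 = 9/8 = 1.125.
Kraft's inequality requires Σ ≤ 1; here Σ = 1.125 > 1, so no such prefix code exists.

1.125; no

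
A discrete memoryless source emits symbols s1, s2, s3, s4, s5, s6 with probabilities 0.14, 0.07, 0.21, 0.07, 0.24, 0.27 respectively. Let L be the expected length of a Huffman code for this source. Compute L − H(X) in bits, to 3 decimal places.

0.009 bits

Entropy H = −Σ p log₂ p ≈ 2.4112 bits.
Huffman merges: 7/100+7/100→7/50; 7/50+7/50→7/25; 21/100+6/25→9/20; 27/100+7/25→11/20; 9/20+11/20→1. L = 121/50 ≈ 2.4200.
L − H = 2.4200 − 2.4112 = 0.009 bits.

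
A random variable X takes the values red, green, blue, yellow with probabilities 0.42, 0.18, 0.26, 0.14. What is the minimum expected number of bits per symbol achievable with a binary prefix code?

1.9 bits/symbol

Repeatedly combine the two least-probable nodes; the expected code length is the sum of the merged weights.
merge 7/50 + 9/50 → 8/25
merge 13/50 + 8/25 → 29/50
merge 21/50 + 29/50 → 1
L = 8/25 + 29/50 + 1 = 19/10 = 1.9 bits/symbol.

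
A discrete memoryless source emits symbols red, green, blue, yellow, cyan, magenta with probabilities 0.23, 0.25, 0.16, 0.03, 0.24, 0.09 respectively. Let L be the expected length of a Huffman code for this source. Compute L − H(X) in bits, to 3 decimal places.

Entropy H = −Σ p log₂ p ≈ 2.3692 bits.
Huffman merges: 3/100+9/100→3/25; 3/25+4/25→7/25; 23/100+6/25→47/100; 1/4+7/25→53/100; 47/100+53/100→1. L = 12/5 ≈ 2.4000.
L − H = 2.4000 − 2.3692 = 0.031 bits.

0.031 bits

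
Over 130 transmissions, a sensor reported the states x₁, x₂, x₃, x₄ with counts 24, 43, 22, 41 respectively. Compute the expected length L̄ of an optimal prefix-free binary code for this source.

Probabilities are the counts divided by 130.
Repeatedly combine the two least-probable nodes; the expected code length is the sum of the merged weights.
merge 11/65 + 12/65 → 23/65
merge 41/130 + 43/130 → 42/65
merge 23/65 + 42/65 → 1
L = 23/65 + 42/65 + 1 = 2 bits/symbol.

2 bits/symbol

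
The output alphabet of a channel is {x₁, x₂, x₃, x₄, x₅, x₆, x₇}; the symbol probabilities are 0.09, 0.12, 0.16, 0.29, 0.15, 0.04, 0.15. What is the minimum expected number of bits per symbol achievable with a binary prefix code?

Repeatedly combine the two least-probable nodes; the expected code length is the sum of the merged weights.
merge 1/25 + 9/100 → 13/100
merge 3/25 + 13/100 → 1/4
merge 3/20 + 3/20 → 3/10
merge 4/25 + 1/4 → 41/100
merge 29/100 + 3/10 → 59/100
merge 41/100 + 59/100 → 1
L = 13/100 + 1/4 + 3/10 + 41/100 + 59/100 + 1 = 67/25 = 2.68 bits/symbol.

2.68 bits/symbol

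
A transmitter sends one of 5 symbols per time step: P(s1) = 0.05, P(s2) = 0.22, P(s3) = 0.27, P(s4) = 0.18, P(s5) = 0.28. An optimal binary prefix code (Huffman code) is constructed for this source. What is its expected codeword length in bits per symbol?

2.23 bits/symbol

Repeatedly combine the two least-probable nodes; the expected code length is the sum of the merged weights.
merge 1/20 + 9/50 → 23/100
merge 11/50 + 23/100 → 9/20
merge 27/100 + 7/25 → 11/20
merge 9/20 + 11/20 → 1
L = 23/100 + 9/20 + 11/20 + 1 = 223/100 = 2.23 bits/symbol.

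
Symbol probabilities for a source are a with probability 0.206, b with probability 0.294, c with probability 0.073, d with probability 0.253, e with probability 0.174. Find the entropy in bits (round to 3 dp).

H = −Σ pᵢ log₂ pᵢ.
−0.206·log₂(0.206) = 0.4695
−0.294·log₂(0.294) = 0.5192
−0.073·log₂(0.073) = 0.2756
−0.253·log₂(0.253) = 0.5016
−0.174·log₂(0.174) = 0.4390
Sum ≈ 2.2050 → 2.205 bits.

2.205 bits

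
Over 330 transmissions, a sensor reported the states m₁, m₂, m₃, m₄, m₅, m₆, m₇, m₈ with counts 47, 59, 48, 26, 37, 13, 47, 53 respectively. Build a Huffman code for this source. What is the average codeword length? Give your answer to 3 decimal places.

Probabilities are the counts divided by 330.
Repeatedly combine the two least-probable nodes; the expected code length is the sum of the merged weights.
merge 13/330 + 13/165 → 13/110
merge 37/330 + 13/110 → 38/165
merge 47/330 + 47/330 → 47/165
merge 8/55 + 53/330 → 101/330
merge 59/330 + 38/165 → 9/22
merge 47/165 + 101/330 → 13/22
merge 9/22 + 13/22 → 1
L = 13/110 + 38/165 + 47/165 + 101/330 + 9/22 + 13/22 + 1 = 97/33 ≈ 2.939 bits/symbol.

2.939 bits/symbol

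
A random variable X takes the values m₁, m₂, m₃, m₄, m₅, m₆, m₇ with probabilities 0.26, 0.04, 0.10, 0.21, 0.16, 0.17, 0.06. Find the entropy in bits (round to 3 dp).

2.597 bits

H = −Σ pᵢ log₂ pᵢ.
−0.26·log₂(0.26) = 0.5053
−0.04·log₂(0.04) = 0.1858
−0.10·log₂(0.10) = 0.3322
−0.21·log₂(0.21) = 0.4728
−0.16·log₂(0.16) = 0.4230
−0.17·log₂(0.17) = 0.4346
−0.06·log₂(0.06) = 0.2435
Sum ≈ 2.5972 → 2.597 bits.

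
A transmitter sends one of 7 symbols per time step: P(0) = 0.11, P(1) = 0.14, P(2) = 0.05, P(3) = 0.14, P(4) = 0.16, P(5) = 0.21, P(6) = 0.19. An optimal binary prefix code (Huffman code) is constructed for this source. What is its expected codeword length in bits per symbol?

Repeatedly combine the two least-probable nodes; the expected code length is the sum of the merged weights.
merge 1/20 + 11/100 → 4/25
merge 7/50 + 7/50 → 7/25
merge 4/25 + 4/25 → 8/25
merge 19/100 + 21/100 → 2/5
merge 7/25 + 8/25 → 3/5
merge 2/5 + 3/5 → 1
L = 4/25 + 7/25 + 8/25 + 2/5 + 3/5 + 1 = 69/25 = 2.76 bits/symbol.

2.76 bits/symbol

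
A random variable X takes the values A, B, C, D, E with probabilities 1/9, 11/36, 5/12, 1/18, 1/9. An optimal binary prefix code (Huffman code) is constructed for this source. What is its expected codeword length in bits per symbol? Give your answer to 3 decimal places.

2.028 bits/symbol

Repeatedly combine the two least-probable nodes; the expected code length is the sum of the merged weights.
merge 1/18 + 1/9 → 1/6
merge 1/9 + 1/6 → 5/18
merge 5/18 + 11/36 → 7/12
merge 5/12 + 7/12 → 1
L = 1/6 + 5/18 + 7/12 + 1 = 73/36 ≈ 2.028 bits/symbol.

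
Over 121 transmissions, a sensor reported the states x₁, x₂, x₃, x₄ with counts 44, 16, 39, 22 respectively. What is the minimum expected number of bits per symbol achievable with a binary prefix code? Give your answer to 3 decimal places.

1.950 bits/symbol

Probabilities are the counts divided by 121.
Repeatedly combine the two least-probable nodes; the expected code length is the sum of the merged weights.
merge 16/121 + 2/11 → 38/121
merge 38/121 + 39/121 → 7/11
merge 4/11 + 7/11 → 1
L = 38/121 + 7/11 + 1 = 236/121 ≈ 1.950 bits/symbol.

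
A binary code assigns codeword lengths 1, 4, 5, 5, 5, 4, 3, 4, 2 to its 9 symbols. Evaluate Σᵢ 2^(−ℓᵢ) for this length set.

With common denominator 2^5 = 32: Σ 2^(−ℓᵢ) = 16/32 + 2/32 + 1/32 + 1/32 + 1/32 + 2/32 + 4/32 + 2/32 + 8/32 = 37/32 = 1.15625.

1.15625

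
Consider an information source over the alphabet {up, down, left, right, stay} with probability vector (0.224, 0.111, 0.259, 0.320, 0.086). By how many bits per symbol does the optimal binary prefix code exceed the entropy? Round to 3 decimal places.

Entropy H = −Σ p log₂ p ≈ 2.1707 bits.
Huffman merges: 43/500+111/1000→197/1000; 197/1000+28/125→421/1000; 259/1000+8/25→579/1000; 421/1000+579/1000→1. L = 2197/1000 ≈ 2.1970.
L − H = 2.1970 − 2.1707 = 0.026 bits.

0.026 bits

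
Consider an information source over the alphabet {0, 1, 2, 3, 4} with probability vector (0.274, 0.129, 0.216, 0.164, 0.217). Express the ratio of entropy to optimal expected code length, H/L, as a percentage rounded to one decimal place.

Entropy H = −Σ p log₂ p ≈ 2.2765 bits.
Huffman merges: 129/1000+41/250→293/1000; 27/125+217/1000→433/1000; 137/500+293/1000→567/1000; 433/1000+567/1000→1. L = 2293/1000 ≈ 2.2930.
Efficiency = H/L = 2.2765/2.2930 = 99.3%.

99.3%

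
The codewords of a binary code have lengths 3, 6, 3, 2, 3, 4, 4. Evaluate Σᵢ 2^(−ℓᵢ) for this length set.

With common denominator 2^6 = 64: Σ 2^(−ℓᵢ) = 8/64 + 1/64 + 8/64 + 16/64 + 8/64 + 4/64 + 4/64 = 49/64 = 0.765625.

0.765625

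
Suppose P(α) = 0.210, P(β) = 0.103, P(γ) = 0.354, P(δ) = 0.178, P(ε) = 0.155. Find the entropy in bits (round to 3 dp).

H = −Σ pᵢ log₂ pᵢ.
−0.210·log₂(0.210) = 0.4728
−0.103·log₂(0.103) = 0.3378
−0.354·log₂(0.354) = 0.5304
−0.178·log₂(0.178) = 0.4432
−0.155·log₂(0.155) = 0.4169
Sum ≈ 2.2011 → 2.201 bits.

2.201 bits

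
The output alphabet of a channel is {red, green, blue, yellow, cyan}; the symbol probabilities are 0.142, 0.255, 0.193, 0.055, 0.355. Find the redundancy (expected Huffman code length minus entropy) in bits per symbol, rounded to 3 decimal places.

Entropy H = −Σ p log₂ p ≈ 2.1212 bits.
Huffman merges: 11/200+71/500→197/1000; 193/1000+197/1000→39/100; 51/200+71/200→61/100; 39/100+61/100→1. L = 2197/1000 ≈ 2.1970.
L − H = 2.1970 − 2.1212 = 0.076 bits.

0.076 bits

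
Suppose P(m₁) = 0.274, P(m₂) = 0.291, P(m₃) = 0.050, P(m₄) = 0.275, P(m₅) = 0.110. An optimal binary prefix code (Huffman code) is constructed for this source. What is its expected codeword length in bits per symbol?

Repeatedly combine the two least-probable nodes; the expected code length is the sum of the merged weights.
merge 1/20 + 11/100 → 4/25
merge 4/25 + 137/500 → 217/500
merge 11/40 + 291/1000 → 283/500
merge 217/500 + 283/500 → 1
L = 4/25 + 217/500 + 283/500 + 1 = 54/25 = 2.16 bits/symbol.

2.16 bits/symbol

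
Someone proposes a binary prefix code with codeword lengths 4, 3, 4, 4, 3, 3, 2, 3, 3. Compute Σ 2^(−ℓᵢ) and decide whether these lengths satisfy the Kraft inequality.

1.0625; no

With common denominator 2^4 = 16: Σ 2^(−ℓᵢ) = 1/16 + 2/16 + 1/16 + 1/16 + 2/16 + 2/16 + 4/16 + 2/16 + 2/16 = 17/16 = 1.0625.
Kraft's inequality requires Σ ≤ 1; here Σ = 1.0625 > 1, so no such prefix code exists.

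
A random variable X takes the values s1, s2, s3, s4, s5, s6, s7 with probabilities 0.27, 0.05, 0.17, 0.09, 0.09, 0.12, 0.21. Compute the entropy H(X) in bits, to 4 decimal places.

2.6259 bits

H = −Σ pᵢ log₂ pᵢ.
−0.27·log₂(0.27) = 0.5100
−0.05·log₂(0.05) = 0.2161
−0.17·log₂(0.17) = 0.4346
−0.09·log₂(0.09) = 0.3127
−0.09·log₂(0.09) = 0.3127
−0.12·log₂(0.12) = 0.3671
−0.21·log₂(0.21) = 0.4728
Sum ≈ 2.6259 → 2.6259 bits.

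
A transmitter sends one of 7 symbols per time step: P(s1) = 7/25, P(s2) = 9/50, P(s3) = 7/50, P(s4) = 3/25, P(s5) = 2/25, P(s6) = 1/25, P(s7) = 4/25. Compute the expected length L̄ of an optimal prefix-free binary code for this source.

Repeatedly combine the two least-probable nodes; the expected code length is the sum of the merged weights.
merge 1/25 + 2/25 → 3/25
merge 3/25 + 3/25 → 6/25
merge 7/50 + 4/25 → 3/10
merge 9/50 + 6/25 → 21/50
merge 7/25 + 3/10 → 29/50
merge 21/50 + 29/50 → 1
L = 3/25 + 6/25 + 3/10 + 21/50 + 29/50 + 1 = 133/50 = 2.66 bits/symbol.

2.66 bits/symbol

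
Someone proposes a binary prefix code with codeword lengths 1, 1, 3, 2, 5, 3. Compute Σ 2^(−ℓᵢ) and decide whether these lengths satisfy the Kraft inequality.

With common denominator 2^5 = 32: Σ 2^(−ℓᵢ) = 16/32 + 16/32 + 4/32 + 8/32 + 1/32 + 4/32 = 49/32 = 1.53125.
Kraft's inequality requires Σ ≤ 1; here Σ = 1.53125 > 1, so no such prefix code exists.

1.53125; no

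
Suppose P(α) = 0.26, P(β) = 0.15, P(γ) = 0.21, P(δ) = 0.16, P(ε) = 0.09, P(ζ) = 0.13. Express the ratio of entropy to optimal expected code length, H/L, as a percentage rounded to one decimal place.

Entropy H = −Σ p log₂ p ≈ 2.5070 bits.
Huffman merges: 9/100+13/100→11/50; 3/20+4/25→31/100; 21/100+11/50→43/100; 13/50+31/100→57/100; 43/100+57/100→1. L = 253/100 ≈ 2.5300.
Efficiency = H/L = 2.5070/2.5300 = 99.1%.

99.1%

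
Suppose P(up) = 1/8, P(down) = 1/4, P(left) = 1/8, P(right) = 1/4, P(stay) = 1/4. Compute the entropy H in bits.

Each probability is a power of 1/2, so log₂(1/p) is an integer.
H = Σ p·log₂(1/p) = 1/8·3 + 1/4·2 + 1/8·3 + 1/4·2 + 1/4·2 = 2.25 bits.

2.25 bits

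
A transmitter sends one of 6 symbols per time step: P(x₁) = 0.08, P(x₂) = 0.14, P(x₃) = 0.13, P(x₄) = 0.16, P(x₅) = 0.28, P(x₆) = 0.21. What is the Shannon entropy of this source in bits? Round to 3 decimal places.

2.481 bits

H = −Σ pᵢ log₂ pᵢ.
−0.08·log₂(0.08) = 0.2915
−0.14·log₂(0.14) = 0.3971
−0.13·log₂(0.13) = 0.3826
−0.16·log₂(0.16) = 0.4230
−0.28·log₂(0.28) = 0.5142
−0.21·log₂(0.21) = 0.4728
Sum ≈ 2.4813 → 2.481 bits.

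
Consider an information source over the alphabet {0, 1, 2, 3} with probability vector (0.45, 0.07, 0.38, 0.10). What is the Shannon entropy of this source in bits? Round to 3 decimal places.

H = −Σ pᵢ log₂ pᵢ.
−0.45·log₂(0.45) = 0.5184
−0.07·log₂(0.07) = 0.2686
−0.38·log₂(0.38) = 0.5305
−0.10·log₂(0.10) = 0.3322
Sum ≈ 1.6496 → 1.650 bits.

1.650 bits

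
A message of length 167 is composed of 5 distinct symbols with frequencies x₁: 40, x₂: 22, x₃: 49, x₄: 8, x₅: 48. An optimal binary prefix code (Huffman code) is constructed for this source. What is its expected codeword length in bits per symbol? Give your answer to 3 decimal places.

2.180 bits/symbol

Probabilities are the counts divided by 167.
Repeatedly combine the two least-probable nodes; the expected code length is the sum of the merged weights.
merge 8/167 + 22/167 → 30/167
merge 30/167 + 40/167 → 70/167
merge 48/167 + 49/167 → 97/167
merge 70/167 + 97/167 → 1
L = 30/167 + 70/167 + 97/167 + 1 = 364/167 ≈ 2.180 bits/symbol.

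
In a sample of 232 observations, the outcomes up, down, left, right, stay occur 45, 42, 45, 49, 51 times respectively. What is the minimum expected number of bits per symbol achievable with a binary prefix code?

Probabilities are the counts divided by 232.
Repeatedly combine the two least-probable nodes; the expected code length is the sum of the merged weights.
merge 21/116 + 45/232 → 3/8
merge 45/232 + 49/232 → 47/116
merge 51/232 + 3/8 → 69/116
merge 47/116 + 69/116 → 1
L = 3/8 + 47/116 + 69/116 + 1 = 19/8 = 2.375 bits/symbol.

2.375 bits/symbol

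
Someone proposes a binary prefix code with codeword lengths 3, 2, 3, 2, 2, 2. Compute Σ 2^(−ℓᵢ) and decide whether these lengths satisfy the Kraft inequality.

With common denominator 2^3 = 8: Σ 2^(−ℓᵢ) = 1/8 + 2/8 + 1/8 + 2/8 + 2/8 + 2/8 = 10/8 = 1.25.
Kraft's inequality requires Σ ≤ 1; here Σ = 1.25 > 1, so no such prefix code exists.

1.25; no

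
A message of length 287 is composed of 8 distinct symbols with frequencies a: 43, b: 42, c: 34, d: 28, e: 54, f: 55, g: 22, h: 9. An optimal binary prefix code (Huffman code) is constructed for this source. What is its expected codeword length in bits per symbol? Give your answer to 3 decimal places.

2.916 bits/symbol

Probabilities are the counts divided by 287.
Repeatedly combine the two least-probable nodes; the expected code length is the sum of the merged weights.
merge 9/287 + 22/287 → 31/287
merge 4/41 + 31/287 → 59/287
merge 34/287 + 6/41 → 76/287
merge 43/287 + 54/287 → 97/287
merge 55/287 + 59/287 → 114/287
merge 76/287 + 97/287 → 173/287
merge 114/287 + 173/287 → 1
L = 31/287 + 59/287 + 76/287 + 97/287 + 114/287 + 173/287 + 1 = 837/287 ≈ 2.916 bits/symbol.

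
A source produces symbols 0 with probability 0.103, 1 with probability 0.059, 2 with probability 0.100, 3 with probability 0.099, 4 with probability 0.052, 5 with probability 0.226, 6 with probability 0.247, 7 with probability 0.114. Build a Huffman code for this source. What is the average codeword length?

Repeatedly combine the two least-probable nodes; the expected code length is the sum of the merged weights.
merge 13/250 + 59/1000 → 111/1000
merge 99/1000 + 1/10 → 199/1000
merge 103/1000 + 111/1000 → 107/500
merge 57/500 + 199/1000 → 313/1000
merge 107/500 + 113/500 → 11/25
merge 247/1000 + 313/1000 → 14/25
merge 11/25 + 14/25 → 1
L = 111/1000 + 199/1000 + 107/500 + 313/1000 + 11/25 + 14/25 + 1 = 2837/1000 = 2.837 bits/symbol.

2.837 bits/symbol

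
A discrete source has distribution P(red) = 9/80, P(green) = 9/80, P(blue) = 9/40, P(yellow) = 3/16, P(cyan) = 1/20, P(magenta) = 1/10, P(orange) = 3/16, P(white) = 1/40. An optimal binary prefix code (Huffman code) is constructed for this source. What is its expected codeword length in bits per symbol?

2.8375 bits/symbol

Repeatedly combine the two least-probable nodes; the expected code length is the sum of the merged weights.
merge 1/40 + 1/20 → 3/40
merge 3/40 + 1/10 → 7/40
merge 9/80 + 9/80 → 9/40
merge 7/40 + 3/16 → 29/80
merge 3/16 + 9/40 → 33/80
merge 9/40 + 29/80 → 47/80
merge 33/80 + 47/80 → 1
L = 3/40 + 7/40 + 9/40 + 29/80 + 33/80 + 47/80 + 1 = 227/80 = 2.8375 bits/symbol.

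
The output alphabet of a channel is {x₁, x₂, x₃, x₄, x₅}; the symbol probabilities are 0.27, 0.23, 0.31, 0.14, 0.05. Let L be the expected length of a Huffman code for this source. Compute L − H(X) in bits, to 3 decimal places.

Entropy H = −Σ p log₂ p ≈ 2.1347 bits.
Huffman merges: 1/20+7/50→19/100; 19/100+23/100→21/50; 27/100+31/100→29/50; 21/50+29/50→1. L = 219/100 ≈ 2.1900.
L − H = 2.1900 − 2.1347 = 0.055 bits.

0.055 bits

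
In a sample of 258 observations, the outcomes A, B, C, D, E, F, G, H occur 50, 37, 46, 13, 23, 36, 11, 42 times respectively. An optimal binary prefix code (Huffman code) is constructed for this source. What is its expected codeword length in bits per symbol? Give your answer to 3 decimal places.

Probabilities are the counts divided by 258.
Repeatedly combine the two least-probable nodes; the expected code length is the sum of the merged weights.
merge 11/258 + 13/258 → 4/43
merge 23/258 + 4/43 → 47/258
merge 6/43 + 37/258 → 73/258
merge 7/43 + 23/129 → 44/129
merge 47/258 + 25/129 → 97/258
merge 73/258 + 44/129 → 161/258
merge 97/258 + 161/258 → 1
L = 4/43 + 47/258 + 73/258 + 44/129 + 97/258 + 161/258 + 1 = 374/129 ≈ 2.899 bits/symbol.

2.899 bits/symbol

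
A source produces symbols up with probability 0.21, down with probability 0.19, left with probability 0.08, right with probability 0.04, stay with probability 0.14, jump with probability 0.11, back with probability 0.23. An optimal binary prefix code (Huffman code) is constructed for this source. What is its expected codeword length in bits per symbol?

2.68 bits/symbol

Repeatedly combine the two least-probable nodes; the expected code length is the sum of the merged weights.
merge 1/25 + 2/25 → 3/25
merge 11/100 + 3/25 → 23/100
merge 7/50 + 19/100 → 33/100
merge 21/100 + 23/100 → 11/25
merge 23/100 + 33/100 → 14/25
merge 11/25 + 14/25 → 1
L = 3/25 + 23/100 + 33/100 + 11/25 + 14/25 + 1 = 67/25 = 2.68 bits/symbol.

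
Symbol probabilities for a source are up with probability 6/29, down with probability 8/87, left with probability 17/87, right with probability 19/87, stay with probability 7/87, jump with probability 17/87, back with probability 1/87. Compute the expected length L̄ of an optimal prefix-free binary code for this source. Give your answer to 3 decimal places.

Repeatedly combine the two least-probable nodes; the expected code length is the sum of the merged weights.
merge 1/87 + 7/87 → 8/87
merge 8/87 + 8/87 → 16/87
merge 16/87 + 17/87 → 11/29
merge 17/87 + 6/29 → 35/87
merge 19/87 + 11/29 → 52/87
merge 35/87 + 52/87 → 1
L = 8/87 + 16/87 + 11/29 + 35/87 + 52/87 + 1 = 77/29 ≈ 2.655 bits/symbol.

2.655 bits/symbol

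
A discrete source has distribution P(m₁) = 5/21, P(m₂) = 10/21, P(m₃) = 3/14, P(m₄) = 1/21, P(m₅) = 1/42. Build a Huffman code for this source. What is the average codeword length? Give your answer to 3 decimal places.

1.881 bits/symbol

Repeatedly combine the two least-probable nodes; the expected code length is the sum of the merged weights.
merge 1/42 + 1/21 → 1/14
merge 1/14 + 3/14 → 2/7
merge 5/21 + 2/7 → 11/21
merge 10/21 + 11/21 → 1
L = 1/14 + 2/7 + 11/21 + 1 = 79/42 ≈ 1.881 bits/symbol.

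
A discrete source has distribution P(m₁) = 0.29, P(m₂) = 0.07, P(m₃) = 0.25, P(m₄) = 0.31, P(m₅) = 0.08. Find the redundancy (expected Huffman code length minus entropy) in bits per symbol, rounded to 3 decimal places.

Entropy H = −Σ p log₂ p ≈ 2.1018 bits.
Huffman merges: 7/100+2/25→3/20; 3/20+1/4→2/5; 29/100+31/100→3/5; 2/5+3/5→1. L = 43/20 ≈ 2.1500.
L − H = 2.1500 − 2.1018 = 0.048 bits.

0.048 bits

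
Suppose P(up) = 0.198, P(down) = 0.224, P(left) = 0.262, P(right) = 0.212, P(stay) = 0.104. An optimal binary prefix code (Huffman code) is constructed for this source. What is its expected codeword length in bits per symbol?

2.302 bits/symbol

Repeatedly combine the two least-probable nodes; the expected code length is the sum of the merged weights.
merge 13/125 + 99/500 → 151/500
merge 53/250 + 28/125 → 109/250
merge 131/500 + 151/500 → 141/250
merge 109/250 + 141/250 → 1
L = 151/500 + 109/250 + 141/250 + 1 = 1151/500 = 2.302 bits/symbol.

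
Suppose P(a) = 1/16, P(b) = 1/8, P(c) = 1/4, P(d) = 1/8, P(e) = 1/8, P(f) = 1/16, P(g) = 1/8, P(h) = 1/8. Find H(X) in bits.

2.875 bits

Each probability is a power of 1/2, so log₂(1/p) is an integer.
H = Σ p·log₂(1/p) = 1/16·4 + 1/8·3 + 1/4·2 + 1/8·3 + 1/8·3 + 1/16·4 + 1/8·3 + 1/8·3 = 2.875 bits.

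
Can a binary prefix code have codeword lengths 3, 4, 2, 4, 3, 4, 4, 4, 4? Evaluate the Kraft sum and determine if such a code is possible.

With common denominator 2^4 = 16: Σ 2^(−ℓᵢ) = 2/16 + 1/16 + 4/16 + 1/16 + 2/16 + 1/16 + 1/16 + 1/16 + 1/16 = 14/16 = 0.875.
Kraft's inequality requires Σ ≤ 1; here Σ = 0.875 ≤ 1, so such a prefix code exists.

0.875; yes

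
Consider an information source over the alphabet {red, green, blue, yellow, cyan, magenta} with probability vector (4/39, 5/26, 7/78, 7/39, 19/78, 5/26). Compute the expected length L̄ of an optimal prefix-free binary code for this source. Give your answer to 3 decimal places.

2.564 bits/symbol

Repeatedly combine the two least-probable nodes; the expected code length is the sum of the merged weights.
merge 7/78 + 4/39 → 5/26
merge 7/39 + 5/26 → 29/78
merge 5/26 + 5/26 → 5/13
merge 19/78 + 29/78 → 8/13
merge 5/13 + 8/13 → 1
L = 5/26 + 29/78 + 5/13 + 8/13 + 1 = 100/39 ≈ 2.564 bits/symbol.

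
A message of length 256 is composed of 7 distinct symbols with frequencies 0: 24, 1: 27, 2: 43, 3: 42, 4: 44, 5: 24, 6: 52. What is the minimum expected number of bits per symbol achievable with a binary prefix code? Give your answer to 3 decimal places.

Probabilities are the counts divided by 256.
Repeatedly combine the two least-probable nodes; the expected code length is the sum of the merged weights.
merge 3/32 + 3/32 → 3/16
merge 27/256 + 21/128 → 69/256
merge 43/256 + 11/64 → 87/256
merge 3/16 + 13/64 → 25/64
merge 69/256 + 87/256 → 39/64
merge 25/64 + 39/64 → 1
L = 3/16 + 69/256 + 87/256 + 25/64 + 39/64 + 1 = 179/64 ≈ 2.797 bits/symbol.

2.797 bits/symbol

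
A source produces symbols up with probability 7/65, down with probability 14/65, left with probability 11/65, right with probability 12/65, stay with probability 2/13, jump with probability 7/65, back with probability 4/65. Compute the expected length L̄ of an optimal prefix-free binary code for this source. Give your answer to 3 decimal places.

Repeatedly combine the two least-probable nodes; the expected code length is the sum of the merged weights.
merge 4/65 + 7/65 → 11/65
merge 7/65 + 2/13 → 17/65
merge 11/65 + 11/65 → 22/65
merge 12/65 + 14/65 → 2/5
merge 17/65 + 22/65 → 3/5
merge 2/5 + 3/5 → 1
L = 11/65 + 17/65 + 22/65 + 2/5 + 3/5 + 1 = 36/13 ≈ 2.769 bits/symbol.

2.769 bits/symbol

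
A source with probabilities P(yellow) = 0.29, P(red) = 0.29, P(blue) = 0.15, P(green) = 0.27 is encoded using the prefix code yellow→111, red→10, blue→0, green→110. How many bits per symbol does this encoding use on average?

L̄ = Σ pᵢ·ℓᵢ = 0.29·3 + 0.29·2 + 0.15·1 + 0.27·3 = 2.41 bits/symbol.

2.41 bits/symbol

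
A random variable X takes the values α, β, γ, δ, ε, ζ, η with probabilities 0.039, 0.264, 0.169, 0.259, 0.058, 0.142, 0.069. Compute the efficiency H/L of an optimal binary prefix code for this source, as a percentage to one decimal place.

Entropy H = −Σ p log₂ p ≈ 2.5323 bits.
Huffman merges: 39/1000+29/500→97/1000; 69/1000+97/1000→83/500; 71/500+83/500→77/250; 169/1000+259/1000→107/250; 33/125+77/250→143/250; 107/250+143/250→1. L = 2571/1000 ≈ 2.5710.
Efficiency = H/L = 2.5323/2.5710 = 98.5%.

98.5%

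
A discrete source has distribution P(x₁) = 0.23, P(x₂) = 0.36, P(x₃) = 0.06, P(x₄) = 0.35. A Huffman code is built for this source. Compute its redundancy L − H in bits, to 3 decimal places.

Entropy H = −Σ p log₂ p ≈ 1.7919 bits.
Huffman merges: 3/50+23/100→29/100; 29/100+7/20→16/25; 9/25+16/25→1. L = 193/100 ≈ 1.9300.
L − H = 1.9300 − 1.7919 = 0.138 bits.

0.138 bits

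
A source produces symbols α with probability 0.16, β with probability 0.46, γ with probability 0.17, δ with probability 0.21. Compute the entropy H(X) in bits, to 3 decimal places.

1.846 bits

H = −Σ pᵢ log₂ pᵢ.
−0.16·log₂(0.16) = 0.4230
−0.46·log₂(0.46) = 0.5153
−0.17·log₂(0.17) = 0.4346
−0.21·log₂(0.21) = 0.4728
Sum ≈ 1.8458 → 1.846 bits.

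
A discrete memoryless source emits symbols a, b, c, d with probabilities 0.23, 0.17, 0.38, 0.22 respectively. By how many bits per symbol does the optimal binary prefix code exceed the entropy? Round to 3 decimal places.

0.067 bits

Entropy H = −Σ p log₂ p ≈ 1.9333 bits.
Huffman merges: 17/100+11/50→39/100; 23/100+19/50→61/100; 39/100+61/100→1. L = 2 ≈ 2.0000.
L − H = 2.0000 − 1.9333 = 0.067 bits.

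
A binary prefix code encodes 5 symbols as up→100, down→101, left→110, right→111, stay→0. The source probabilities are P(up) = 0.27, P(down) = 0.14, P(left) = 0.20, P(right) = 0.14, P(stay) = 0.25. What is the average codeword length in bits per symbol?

L̄ = Σ pᵢ·ℓᵢ = 0.27·3 + 0.14·3 + 0.20·3 + 0.14·3 + 0.25·1 = 2.5 bits/symbol.

2.5 bits/symbol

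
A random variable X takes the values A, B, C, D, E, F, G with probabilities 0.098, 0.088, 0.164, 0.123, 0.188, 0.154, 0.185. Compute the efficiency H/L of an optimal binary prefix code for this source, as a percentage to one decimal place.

Entropy H = −Σ p log₂ p ≈ 2.7559 bits.
Huffman merges: 11/125+49/500→93/500; 123/1000+77/500→277/1000; 41/250+37/200→349/1000; 93/500+47/250→187/500; 277/1000+349/1000→313/500; 187/500+313/500→1. L = 703/250 ≈ 2.8120.
Efficiency = H/L = 2.7559/2.8120 = 98.0%.

98.0%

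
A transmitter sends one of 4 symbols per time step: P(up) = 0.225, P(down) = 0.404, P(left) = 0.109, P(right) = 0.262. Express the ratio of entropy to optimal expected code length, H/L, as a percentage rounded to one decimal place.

96.8%

Entropy H = −Σ p log₂ p ≈ 1.8673 bits.
Huffman merges: 109/1000+9/40→167/500; 131/500+167/500→149/250; 101/250+149/250→1. L = 193/100 ≈ 1.9300.
Efficiency = H/L = 1.8673/1.9300 = 96.8%.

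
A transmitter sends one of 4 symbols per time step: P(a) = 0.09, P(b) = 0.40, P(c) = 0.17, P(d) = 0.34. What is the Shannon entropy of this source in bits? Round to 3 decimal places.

H = −Σ pᵢ log₂ pᵢ.
−0.09·log₂(0.09) = 0.3127
−0.40·log₂(0.40) = 0.5288
−0.17·log₂(0.17) = 0.4346
−0.34·log₂(0.34) = 0.5292
Sum ≈ 1.8052 → 1.805 bits.

1.805 bits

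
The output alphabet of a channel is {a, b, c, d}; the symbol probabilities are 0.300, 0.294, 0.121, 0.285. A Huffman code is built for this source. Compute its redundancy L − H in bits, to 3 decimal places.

0.075 bits

Entropy H = −Σ p log₂ p ≈ 1.9251 bits.
Huffman merges: 121/1000+57/200→203/500; 147/500+3/10→297/500; 203/500+297/500→1. L = 2 ≈ 2.0000.
L − H = 2.0000 − 1.9251 = 0.075 bits.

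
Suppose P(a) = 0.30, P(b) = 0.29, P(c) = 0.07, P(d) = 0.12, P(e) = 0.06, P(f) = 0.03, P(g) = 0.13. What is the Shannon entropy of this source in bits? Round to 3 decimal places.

2.453 bits

H = −Σ pᵢ log₂ pᵢ.
−0.30·log₂(0.30) = 0.5211
−0.29·log₂(0.29) = 0.5179
−0.07·log₂(0.07) = 0.2686
−0.12·log₂(0.12) = 0.3671
−0.06·log₂(0.06) = 0.2435
−0.03·log₂(0.03) = 0.1518
−0.13·log₂(0.13) = 0.3826
Sum ≈ 2.4526 → 2.453 bits.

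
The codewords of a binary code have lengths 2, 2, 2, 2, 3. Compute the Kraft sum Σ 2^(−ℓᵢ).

With common denominator 2^3 = 8: Σ 2^(−ℓᵢ) = 2/8 + 2/8 + 2/8 + 2/8 + 1/8 = 9/8 = 1.125.

1.125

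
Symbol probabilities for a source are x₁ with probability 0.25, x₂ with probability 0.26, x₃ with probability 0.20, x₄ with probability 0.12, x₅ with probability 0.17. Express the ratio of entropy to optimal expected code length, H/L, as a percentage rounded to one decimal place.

Entropy H = −Σ p log₂ p ≈ 2.2713 bits.
Huffman merges: 3/25+17/100→29/100; 1/5+1/4→9/20; 13/50+29/100→11/20; 9/20+11/20→1. L = 229/100 ≈ 2.2900.
Efficiency = H/L = 2.2713/2.2900 = 99.2%.

99.2%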